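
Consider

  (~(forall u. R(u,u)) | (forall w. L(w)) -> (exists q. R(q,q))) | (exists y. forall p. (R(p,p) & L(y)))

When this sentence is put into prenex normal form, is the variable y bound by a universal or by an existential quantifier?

existential

Eliminate → and ↔ using ¬ and ∨.
  ~(~(forall u. R(u,u)) | (forall w. L(w))) | (exists q. R(q,q)) | (exists y. forall p. (R(p,p) & L(y)))
Push ¬ through the quantifiers and connectives to reach negation normal form:
  (forall u. R(u,u)) & (exists w. ~L(w)) | (exists q. R(q,q)) | (exists y. forall p. (R(p,p) & L(y)))
Extract every quantifier outward, since the variables are now distinct and don't occur free across branches:
  forall u. exists w. exists q. exists y. forall p. (R(u,u) & ~L(w) | R(q,q) | R(p,p) & L(y))
The quantifier exists y sits under an even number of negations (counting the antecedent side of each →), so it remains existential.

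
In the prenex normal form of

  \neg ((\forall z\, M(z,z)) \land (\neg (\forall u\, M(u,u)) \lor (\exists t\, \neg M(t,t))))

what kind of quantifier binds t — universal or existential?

Move each ¬ inward, flipping quantifiers it crosses:
  (\exists z\, \neg M(z,z)) \lor (\forall u\, M(u,u)) \land (\forall t\, M(t,t))
Pull the quantifiers to the front (each side's bound variable is not free in the other side):
  \exists z\, \forall u\, \forall t\, (\neg M(z,z) \lor M(u,u) \land M(t,t))
The quantifier \exists t sits under an odd number of negations, so it flips to \forall t.

universal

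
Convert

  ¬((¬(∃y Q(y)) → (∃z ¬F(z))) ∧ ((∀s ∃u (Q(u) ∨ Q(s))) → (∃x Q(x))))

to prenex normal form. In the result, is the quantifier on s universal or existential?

universal

Eliminate → and ↔ using ¬ and ∨.
  ¬((¬¬(∃y Q(y)) ∨ (∃z ¬F(z))) ∧ (¬(∀s ∃u (Q(u) ∨ Q(s))) ∨ (∃x Q(x))))
Push ¬ through the quantifiers and connectives to reach negation normal form:
  (∀y ¬Q(y)) ∧ (∀z F(z)) ∨ (∀s ∃u (Q(u) ∨ Q(s))) ∧ (∀x ¬Q(x))
Extract every quantifier outward, since the variables are now distinct and don't occur free across branches:
  ∀y ∀z ∀s ∃u ∀x (¬Q(y) ∧ F(z) ∨ (Q(u) ∨ Q(s)) ∧ ¬Q(x))
The quantifier ∀s sits under an even number of negations (counting the antecedent side of each →), so it remains universal.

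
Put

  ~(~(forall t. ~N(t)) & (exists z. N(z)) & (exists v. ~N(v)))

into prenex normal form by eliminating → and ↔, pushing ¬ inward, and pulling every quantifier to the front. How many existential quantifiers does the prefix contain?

0

Drive negations inward (¬∀x A ≡ ∃x ¬A, ¬∃x A ≡ ∀x ¬A, De Morgan for ∧/∨):
  (forall t. ~N(t)) | (forall z. ~N(z)) | (forall v. N(v))
Extract every quantifier outward, since the variables are now distinct and don't occur free across branches:
  forall t. forall z. forall v. (~N(t) | ~N(z) | N(v))
The prefix is forall t forall z forall v: 3 universal, 0 existential.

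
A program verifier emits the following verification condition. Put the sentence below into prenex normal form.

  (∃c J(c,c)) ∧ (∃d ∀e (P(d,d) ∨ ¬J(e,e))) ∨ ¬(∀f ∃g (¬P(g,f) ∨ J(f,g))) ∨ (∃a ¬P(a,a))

∃c ∃d ∀e ∃f ∀g ∃a (J(c,c) ∧ (P(d,d) ∨ ¬J(e,e)) ∨ P(g,f) ∧ ¬J(f,g) ∨ ¬P(a,a))

Push ¬ through the quantifiers and connectives to reach negation normal form:
  (∃c J(c,c)) ∧ (∃d ∀e (P(d,d) ∨ ¬J(e,e))) ∨ (∃f ∀g (P(g,f) ∧ ¬J(f,g))) ∨ (∃a ¬P(a,a))
All bound variables are already distinct, so no renaming is needed.
Pull the quantifiers to the front (each side's bound variable is not free in the other side):
  ∃c ∃d ∀e ∃f ∀g ∃a (J(c,c) ∧ (P(d,d) ∨ ¬J(e,e)) ∨ P(g,f) ∧ ¬J(f,g) ∨ ¬P(a,a))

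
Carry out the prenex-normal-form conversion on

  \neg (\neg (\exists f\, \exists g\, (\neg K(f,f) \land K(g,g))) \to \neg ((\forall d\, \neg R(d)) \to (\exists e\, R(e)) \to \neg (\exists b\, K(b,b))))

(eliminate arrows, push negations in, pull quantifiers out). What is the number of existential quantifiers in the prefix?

Eliminate → and ↔ using ¬ and ∨.
  \neg (\neg \neg (\exists f\, \exists g\, (\neg K(f,f) \land K(g,g))) \lor \neg (\neg (\forall d\, \neg R(d)) \lor \neg (\exists e\, R(e)) \lor \neg (\exists b\, K(b,b))))
Move each ¬ inward, flipping quantifiers it crosses:
  (\forall f\, \forall g\, (K(f,f) \lor \neg K(g,g))) \land ((\exists d\, R(d)) \lor (\forall e\, \neg R(e)) \lor (\forall b\, \neg K(b,b)))
All bound variables are already distinct, so no renaming is needed.
Finally move all quantifiers to the prefix:
  \forall f\, \forall g\, \exists d\, \forall e\, \forall b\, ((K(f,f) \lor \neg K(g,g)) \land (R(d) \lor \neg R(e) \lor \neg K(b,b)))
The prefix is \forall f \forall g \exists d \forall e \forall b: 4 universal, 1 existential.

1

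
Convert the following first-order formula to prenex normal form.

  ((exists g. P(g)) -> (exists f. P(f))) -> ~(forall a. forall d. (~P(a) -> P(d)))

exists g. forall f. exists a. exists d. (P(g) & ~P(f) | ~P(a) & ~P(d))

Eliminate → and ↔ using ¬ and ∨.
  ~(~(exists g. P(g)) | (exists f. P(f))) | ~(forall a. forall d. (~~P(a) | P(d)))
Move each ¬ inward, flipping quantifiers it crosses:
  (exists g. P(g)) & (forall f. ~P(f)) | (exists a. exists d. (~P(a) & ~P(d)))
Extract every quantifier outward, since the variables are now distinct and don't occur free across branches:
  exists g. forall f. exists a. exists d. (P(g) & ~P(f) | ~P(a) & ~P(d))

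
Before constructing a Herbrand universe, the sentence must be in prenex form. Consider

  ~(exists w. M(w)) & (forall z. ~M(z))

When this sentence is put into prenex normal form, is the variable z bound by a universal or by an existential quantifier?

universal

Move each ¬ inward, flipping quantifiers it crosses:
  (forall w. ~M(w)) & (forall z. ~M(z))
All bound variables are already distinct, so no renaming is needed.
Finally move all quantifiers to the prefix:
  forall w. forall z. (~M(w) & ~M(z))
The quantifier forall z sits under an even number of negations, so it remains universal.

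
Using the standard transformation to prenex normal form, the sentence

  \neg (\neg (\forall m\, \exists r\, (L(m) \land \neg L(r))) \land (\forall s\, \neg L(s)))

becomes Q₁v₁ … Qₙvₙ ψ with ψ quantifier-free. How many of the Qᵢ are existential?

2

Drive negations inward (¬∀x A ≡ ∃x ¬A, ¬∃x A ≡ ∀x ¬A, De Morgan for ∧/∨):
  (\forall m\, \exists r\, (L(m) \land \neg L(r))) \lor (\exists s\, L(s))
Extract every quantifier outward, since the variables are now distinct and don't occur free across branches:
  \forall m\, \exists r\, \exists s\, (L(m) \land \neg L(r) \lor L(s))
The prefix is \forall m \exists r \exists s: 1 universal, 2 existential.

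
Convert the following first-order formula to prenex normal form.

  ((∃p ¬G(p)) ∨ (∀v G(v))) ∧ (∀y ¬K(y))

Finally move all quantifiers to the prefix:
  ∃p ∀v ∀y ((¬G(p) ∨ G(v)) ∧ ¬K(y))

∃p ∀v ∀y ((¬G(p) ∨ G(v)) ∧ ¬K(y))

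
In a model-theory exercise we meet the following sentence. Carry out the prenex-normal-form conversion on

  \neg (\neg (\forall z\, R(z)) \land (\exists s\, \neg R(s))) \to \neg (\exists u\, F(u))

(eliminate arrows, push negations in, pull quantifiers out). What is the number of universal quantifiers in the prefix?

Rewrite implications/biconditionals: A → B as ¬A ∨ B.
  \neg \neg (\neg (\forall z\, R(z)) \land (\exists s\, \neg R(s))) \lor \neg (\exists u\, F(u))
Drive negations inward (¬∀x A ≡ ∃x ¬A, ¬∃x A ≡ ∀x ¬A, De Morgan for ∧/∨):
  (\exists z\, \neg R(z)) \land (\exists s\, \neg R(s)) \lor (\forall u\, \neg F(u))
Pull the quantifiers to the front (each side's bound variable is not free in the other side):
  \exists z\, \exists s\, \forall u\, (\neg R(z) \land \neg R(s) \lor \neg F(u))
The prefix is \exists z \exists s \forall u: 1 universal, 2 existential.

1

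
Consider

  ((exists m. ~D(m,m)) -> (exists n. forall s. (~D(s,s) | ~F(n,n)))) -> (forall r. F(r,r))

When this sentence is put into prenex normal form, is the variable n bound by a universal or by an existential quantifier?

universal

First replace A → B with ¬A ∨ B.
  ~(~(exists m. ~D(m,m)) | (exists n. forall s. (~D(s,s) | ~F(n,n)))) | (forall r. F(r,r))
Drive negations inward (¬∀x A ≡ ∃x ¬A, ¬∃x A ≡ ∀x ¬A, De Morgan for ∧/∨):
  (exists m. ~D(m,m)) & (forall n. exists s. (D(s,s) & F(n,n))) | (forall r. F(r,r))
All bound variables are already distinct, so no renaming is needed.
Finally move all quantifiers to the prefix:
  exists m. forall n. exists s. forall r. (~D(m,m) & D(s,s) & F(n,n) | F(r,r))
The quantifier exists n sits under an odd number of negations (counting the antecedent side of each →), so it flips to forall n.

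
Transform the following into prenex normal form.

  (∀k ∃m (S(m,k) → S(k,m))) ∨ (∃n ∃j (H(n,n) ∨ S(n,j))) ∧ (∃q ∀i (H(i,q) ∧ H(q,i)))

∀k ∃m ∃n ∃j ∃q ∀i (¬S(m,k) ∨ S(k,m) ∨ (H(n,n) ∨ S(n,j)) ∧ H(i,q) ∧ H(q,i))

First replace A → B with ¬A ∨ B.
  (∀k ∃m (¬S(m,k) ∨ S(k,m))) ∨ (∃n ∃j (H(n,n) ∨ S(n,j))) ∧ (∃q ∀i (H(i,q) ∧ H(q,i)))
Finally move all quantifiers to the prefix:
  ∀k ∃m ∃n ∃j ∃q ∀i (¬S(m,k) ∨ S(k,m) ∨ (H(n,n) ∨ S(n,j)) ∧ H(i,q) ∧ H(q,i))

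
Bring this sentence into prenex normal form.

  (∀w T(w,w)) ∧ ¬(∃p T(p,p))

∀w ∀p (T(w,w) ∧ ¬T(p,p))

Move each ¬ inward, flipping quantifiers it crosses:
  (∀w T(w,w)) ∧ (∀p ¬T(p,p))
All bound variables are already distinct, so no renaming is needed.
Extract every quantifier outward, since the variables are now distinct and don't occur free across branches:
  ∀w ∀p (T(w,w) ∧ ¬T(p,p))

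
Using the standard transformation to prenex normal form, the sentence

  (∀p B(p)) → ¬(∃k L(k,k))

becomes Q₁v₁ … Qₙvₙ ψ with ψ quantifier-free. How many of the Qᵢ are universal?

1

Eliminate → and ↔ using ¬ and ∨.
  ¬(∀p B(p)) ∨ ¬(∃k L(k,k))
Drive negations inward (¬∀x A ≡ ∃x ¬A, ¬∃x A ≡ ∀x ¬A, De Morgan for ∧/∨):
  (∃p ¬B(p)) ∨ (∀k ¬L(k,k))
All bound variables are already distinct, so no renaming is needed.
Finally move all quantifiers to the prefix:
  ∃p ∀k (¬B(p) ∨ ¬L(k,k))
The prefix is ∃p ∀k: 1 universal, 1 existential.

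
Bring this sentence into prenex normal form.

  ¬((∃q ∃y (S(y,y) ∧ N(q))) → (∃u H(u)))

∃q ∃y ∀u (S(y,y) ∧ N(q) ∧ ¬H(u))

Eliminate → and ↔ using ¬ and ∨.
  ¬(¬(∃q ∃y (S(y,y) ∧ N(q))) ∨ (∃u H(u)))
Push ¬ through the quantifiers and connectives to reach negation normal form:
  (∃q ∃y (S(y,y) ∧ N(q))) ∧ (∀u ¬H(u))
Pull the quantifiers to the front (each side's bound variable is not free in the other side):
  ∃q ∃y ∀u (S(y,y) ∧ N(q) ∧ ¬H(u))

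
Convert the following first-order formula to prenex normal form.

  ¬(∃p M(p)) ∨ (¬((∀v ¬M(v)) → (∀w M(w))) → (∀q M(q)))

Eliminate → and ↔ using ¬ and ∨.
  ¬(∃p M(p)) ∨ ¬¬(¬(∀v ¬M(v)) ∨ (∀w M(w))) ∨ (∀q M(q))
Push ¬ through the quantifiers and connectives to reach negation normal form:
  (∀p ¬M(p)) ∨ (∃v M(v)) ∨ (∀w M(w)) ∨ (∀q M(q))
All bound variables are already distinct, so no renaming is needed.
Extract every quantifier outward, since the variables are now distinct and don't occur free across branches:
  ∀p ∃v ∀w ∀q (¬M(p) ∨ M(v) ∨ M(w) ∨ M(q))

∀p ∃v ∀w ∀q (¬M(p) ∨ M(v) ∨ M(w) ∨ M(q))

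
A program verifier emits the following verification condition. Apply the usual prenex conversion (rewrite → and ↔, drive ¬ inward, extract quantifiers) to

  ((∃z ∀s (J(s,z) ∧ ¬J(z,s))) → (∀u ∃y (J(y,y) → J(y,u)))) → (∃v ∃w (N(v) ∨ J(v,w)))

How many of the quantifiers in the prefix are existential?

4

First replace A → B with ¬A ∨ B.
  ¬(¬(∃z ∀s (J(s,z) ∧ ¬J(z,s))) ∨ (∀u ∃y (¬J(y,y) ∨ J(y,u)))) ∨ (∃v ∃w (N(v) ∨ J(v,w)))
Move each ¬ inward, flipping quantifiers it crosses:
  (∃z ∀s (J(s,z) ∧ ¬J(z,s))) ∧ (∃u ∀y (J(y,y) ∧ ¬J(y,u))) ∨ (∃v ∃w (N(v) ∨ J(v,w)))
All bound variables are already distinct, so no renaming is needed.
Extract every quantifier outward, since the variables are now distinct and don't occur free across branches:
  ∃z ∀s ∃u ∀y ∃v ∃w (J(s,z) ∧ ¬J(z,s) ∧ J(y,y) ∧ ¬J(y,u) ∨ N(v) ∨ J(v,w))
The prefix is ∃z ∀s ∃u ∀y ∃v ∃w: 2 universal, 4 existential.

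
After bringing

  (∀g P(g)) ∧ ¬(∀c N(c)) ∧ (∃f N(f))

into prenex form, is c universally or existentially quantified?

Push ¬ through the quantifiers and connectives to reach negation normal form:
  (∀g P(g)) ∧ (∃c ¬N(c)) ∧ (∃f N(f))
Finally move all quantifiers to the prefix:
  ∀g ∃c ∃f (P(g) ∧ ¬N(c) ∧ N(f))
The quantifier ∀c sits under an odd number of negations, so it flips to ∃c.

existential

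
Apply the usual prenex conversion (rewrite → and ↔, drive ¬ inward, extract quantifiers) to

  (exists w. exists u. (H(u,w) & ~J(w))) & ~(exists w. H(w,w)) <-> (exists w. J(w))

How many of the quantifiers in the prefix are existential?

4

Rewrite implications/biconditionals: A → B as ¬A ∨ B; A ↔ B as (¬A ∨ B) ∧ (¬B ∨ A).
  (~((exists w. exists u. (H(u,w) & ~J(w))) & ~(exists w. H(w,w))) | (exists w. J(w))) & (~(exists w. J(w)) | (exists w. exists u. (H(u,w) & ~J(w))) & ~(exists w. H(w,w)))
Move each ¬ inward, flipping quantifiers it crosses:
  ((forall w. forall u. (~H(u,w) | J(w))) | (exists w. H(w,w)) | (exists w. J(w))) & ((forall w. ~J(w)) | (exists w. exists u. (H(u,w) & ~J(w))) & (forall w. ~H(w,w)))
Rename bound variables to avoid capture: w↦w1, w↦v1, w↦r, w↦x1, u↦p, w↦u1.
  ((forall w. forall u. (~H(u,w) | J(w))) | (exists w1. H(w1,w1)) | (exists v1. J(v1))) & ((forall r. ~J(r)) | (exists x1. exists p. (H(p,x1) & ~J(x1))) & (forall u1. ~H(u1,u1)))
Pull the quantifiers to the front (each side's bound variable is not free in the other side):
  forall w. forall u. exists w1. exists v1. forall r. exists x1. exists p. forall u1. ((~H(u,w) | J(w) | H(w1,w1) | J(v1)) & (~J(r) | H(p,x1) & ~J(x1) & ~H(u1,u1)))
The prefix is forall w forall u exists w1 exists v1 forall r exists x1 exists p forall u1: 4 universal, 4 existential.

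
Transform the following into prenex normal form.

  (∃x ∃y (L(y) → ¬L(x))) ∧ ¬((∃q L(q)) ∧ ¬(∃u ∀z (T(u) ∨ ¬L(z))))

Rewrite implications/biconditionals: A → B as ¬A ∨ B.
  (∃x ∃y (¬L(y) ∨ ¬L(x))) ∧ ¬((∃q L(q)) ∧ ¬(∃u ∀z (T(u) ∨ ¬L(z))))
Push ¬ through the quantifiers and connectives to reach negation normal form:
  (∃x ∃y (¬L(y) ∨ ¬L(x))) ∧ ((∀q ¬L(q)) ∨ (∃u ∀z (T(u) ∨ ¬L(z))))
All bound variables are already distinct, so no renaming is needed.
Extract every quantifier outward, since the variables are now distinct and don't occur free across branches:
  ∃x ∃y ∀q ∃u ∀z ((¬L(y) ∨ ¬L(x)) ∧ (¬L(q) ∨ T(u) ∨ ¬L(z)))

∃x ∃y ∀q ∃u ∀z ((¬L(y) ∨ ¬L(x)) ∧ (¬L(q) ∨ T(u) ∨ ¬L(z)))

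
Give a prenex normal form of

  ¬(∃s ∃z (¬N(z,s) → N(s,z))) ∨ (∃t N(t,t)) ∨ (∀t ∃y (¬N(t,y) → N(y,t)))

∀s ∀z ∃t ∀v ∃y (¬N(z,s) ∧ ¬N(s,z) ∨ N(t,t) ∨ N(v,y) ∨ N(y,v))

First replace A → B with ¬A ∨ B.
  ¬(∃s ∃z (¬¬N(z,s) ∨ N(s,z))) ∨ (∃t N(t,t)) ∨ (∀t ∃y (¬¬N(t,y) ∨ N(y,t)))
Push ¬ through the quantifiers and connectives to reach negation normal form:
  (∀s ∀z (¬N(z,s) ∧ ¬N(s,z))) ∨ (∃t N(t,t)) ∨ (∀t ∃y (N(t,y) ∨ N(y,t)))
Give each quantifier a distinct variable: t↦v.
  (∀s ∀z (¬N(z,s) ∧ ¬N(s,z))) ∨ (∃t N(t,t)) ∨ (∀v ∃y (N(v,y) ∨ N(y,v)))
Finally move all quantifiers to the prefix:
  ∀s ∀z ∃t ∀v ∃y (¬N(z,s) ∧ ¬N(s,z) ∨ N(t,t) ∨ N(v,y) ∨ N(y,v))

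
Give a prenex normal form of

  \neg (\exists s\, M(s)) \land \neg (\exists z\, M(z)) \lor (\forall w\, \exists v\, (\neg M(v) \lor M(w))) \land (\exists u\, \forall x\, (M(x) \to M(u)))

\forall s\, \forall z\, \forall w\, \exists v\, \exists u\, \forall x\, (\neg M(s) \land \neg M(z) \lor (\neg M(v) \lor M(w)) \land (\neg M(x) \lor M(u)))

First replace A → B with ¬A ∨ B.
  \neg (\exists s\, M(s)) \land \neg (\exists z\, M(z)) \lor (\forall w\, \exists v\, (\neg M(v) \lor M(w))) \land (\exists u\, \forall x\, (\neg M(x) \lor M(u)))
Move each ¬ inward, flipping quantifiers it crosses:
  (\forall s\, \neg M(s)) \land (\forall z\, \neg M(z)) \lor (\forall w\, \exists v\, (\neg M(v) \lor M(w))) \land (\exists u\, \forall x\, (\neg M(x) \lor M(u)))
Extract every quantifier outward, since the variables are now distinct and don't occur free across branches:
  \forall s\, \forall z\, \forall w\, \exists v\, \exists u\, \forall x\, (\neg M(s) \land \neg M(z) \lor (\neg M(v) \lor M(w)) \land (\neg M(x) \lor M(u)))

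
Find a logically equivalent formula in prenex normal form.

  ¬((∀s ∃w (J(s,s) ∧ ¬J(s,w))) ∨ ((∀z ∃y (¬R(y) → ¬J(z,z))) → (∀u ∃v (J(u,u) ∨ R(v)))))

Rewrite implications/biconditionals: A → B as ¬A ∨ B.
  ¬((∀s ∃w (J(s,s) ∧ ¬J(s,w))) ∨ ¬(∀z ∃y (¬¬R(y) ∨ ¬J(z,z))) ∨ (∀u ∃v (J(u,u) ∨ R(v))))
Move each ¬ inward, flipping quantifiers it crosses:
  (∃s ∀w (¬J(s,s) ∨ J(s,w))) ∧ (∀z ∃y (R(y) ∨ ¬J(z,z))) ∧ (∃u ∀v (¬J(u,u) ∧ ¬R(v)))
Finally move all quantifiers to the prefix:
  ∃s ∀w ∀z ∃y ∃u ∀v ((¬J(s,s) ∨ J(s,w)) ∧ (R(y) ∨ ¬J(z,z)) ∧ ¬J(u,u) ∧ ¬R(v))

∃s ∀w ∀z ∃y ∃u ∀v ((¬J(s,s) ∨ J(s,w)) ∧ (R(y) ∨ ¬J(z,z)) ∧ ¬J(u,u) ∧ ¬R(v))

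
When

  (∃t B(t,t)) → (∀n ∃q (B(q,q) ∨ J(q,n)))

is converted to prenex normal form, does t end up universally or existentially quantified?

universal

Eliminate → and ↔ using ¬ and ∨.
  ¬(∃t B(t,t)) ∨ (∀n ∃q (B(q,q) ∨ J(q,n)))
Drive negations inward (¬∀x A ≡ ∃x ¬A, ¬∃x A ≡ ∀x ¬A, De Morgan for ∧/∨):
  (∀t ¬B(t,t)) ∨ (∀n ∃q (B(q,q) ∨ J(q,n)))
All bound variables are already distinct, so no renaming is needed.
Extract every quantifier outward, since the variables are now distinct and don't occur free across branches:
  ∀t ∀n ∃q (¬B(t,t) ∨ B(q,q) ∨ J(q,n))
The quantifier ∃t sits under an odd number of negations (counting the antecedent side of each →), so it flips to ∀t.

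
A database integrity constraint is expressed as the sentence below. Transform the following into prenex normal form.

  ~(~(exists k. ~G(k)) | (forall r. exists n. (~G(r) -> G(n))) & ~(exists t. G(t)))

exists k. exists r. forall n. exists t. (~G(k) & (~G(r) & ~G(n) | G(t)))

Eliminate → and ↔ using ¬ and ∨.
  ~(~(exists k. ~G(k)) | (forall r. exists n. (~~G(r) | G(n))) & ~(exists t. G(t)))
Push ¬ through the quantifiers and connectives to reach negation normal form:
  (exists k. ~G(k)) & ((exists r. forall n. (~G(r) & ~G(n))) | (exists t. G(t)))
All bound variables are already distinct, so no renaming is needed.
Finally move all quantifiers to the prefix:
  exists k. exists r. forall n. exists t. (~G(k) & (~G(r) & ~G(n) | G(t)))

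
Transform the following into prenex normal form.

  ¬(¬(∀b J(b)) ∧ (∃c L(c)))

Move each ¬ inward, flipping quantifiers it crosses:
  (∀b J(b)) ∨ (∀c ¬L(c))
Finally move all quantifiers to the prefix:
  ∀b ∀c (J(b) ∨ ¬L(c))

∀b ∀c (J(b) ∨ ¬L(c))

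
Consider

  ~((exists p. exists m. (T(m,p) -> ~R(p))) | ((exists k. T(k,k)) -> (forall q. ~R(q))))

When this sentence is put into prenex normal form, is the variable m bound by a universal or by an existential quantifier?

universal

Eliminate → and ↔ using ¬ and ∨.
  ~((exists p. exists m. (~T(m,p) | ~R(p))) | ~(exists k. T(k,k)) | (forall q. ~R(q)))
Move each ¬ inward, flipping quantifiers it crosses:
  (forall p. forall m. (T(m,p) & R(p))) & (exists k. T(k,k)) & (exists q. R(q))
All bound variables are already distinct, so no renaming is needed.
Extract every quantifier outward, since the variables are now distinct and don't occur free across branches:
  forall p. forall m. exists k. exists q. (T(m,p) & R(p) & T(k,k) & R(q))
The quantifier exists m sits under an odd number of negations (counting the antecedent side of each →), so it flips to forall m.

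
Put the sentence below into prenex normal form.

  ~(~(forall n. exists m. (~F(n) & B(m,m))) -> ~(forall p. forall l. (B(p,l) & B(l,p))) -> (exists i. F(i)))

exists n. forall m. exists p. exists l. forall i. ((F(n) | ~B(m,m)) & (~B(p,l) | ~B(l,p)) & ~F(i))

First replace A → B with ¬A ∨ B.
  ~(~~(forall n. exists m. (~F(n) & B(m,m))) | ~~(forall p. forall l. (B(p,l) & B(l,p))) | (exists i. F(i)))
Move each ¬ inward, flipping quantifiers it crosses:
  (exists n. forall m. (F(n) | ~B(m,m))) & (exists p. exists l. (~B(p,l) | ~B(l,p))) & (forall i. ~F(i))
All bound variables are already distinct, so no renaming is needed.
Finally move all quantifiers to the prefix:
  exists n. forall m. exists p. exists l. forall i. ((F(n) | ~B(m,m)) & (~B(p,l) | ~B(l,p)) & ~F(i))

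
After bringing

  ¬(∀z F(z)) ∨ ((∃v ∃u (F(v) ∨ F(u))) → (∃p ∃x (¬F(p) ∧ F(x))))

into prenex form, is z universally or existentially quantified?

existential

First replace A → B with ¬A ∨ B.
  ¬(∀z F(z)) ∨ ¬(∃v ∃u (F(v) ∨ F(u))) ∨ (∃p ∃x (¬F(p) ∧ F(x)))
Drive negations inward (¬∀x A ≡ ∃x ¬A, ¬∃x A ≡ ∀x ¬A, De Morgan for ∧/∨):
  (∃z ¬F(z)) ∨ (∀v ∀u (¬F(v) ∧ ¬F(u))) ∨ (∃p ∃x (¬F(p) ∧ F(x)))
All bound variables are already distinct, so no renaming is needed.
Extract every quantifier outward, since the variables are now distinct and don't occur free across branches:
  ∃z ∀v ∀u ∃p ∃x (¬F(z) ∨ ¬F(v) ∧ ¬F(u) ∨ ¬F(p) ∧ F(x))
The quantifier ∀z sits under an odd number of negations (counting the antecedent side of each →), so it flips to ∃z.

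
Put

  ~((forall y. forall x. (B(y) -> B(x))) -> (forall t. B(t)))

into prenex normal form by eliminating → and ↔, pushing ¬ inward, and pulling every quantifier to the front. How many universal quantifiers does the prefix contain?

2

First replace A → B with ¬A ∨ B.
  ~(~(forall y. forall x. (~B(y) | B(x))) | (forall t. B(t)))
Move each ¬ inward, flipping quantifiers it crosses:
  (forall y. forall x. (~B(y) | B(x))) & (exists t. ~B(t))
Extract every quantifier outward, since the variables are now distinct and don't occur free across branches:
  forall y. forall x. exists t. ((~B(y) | B(x)) & ~B(t))
The prefix is forall y forall x exists t: 2 universal, 1 existential.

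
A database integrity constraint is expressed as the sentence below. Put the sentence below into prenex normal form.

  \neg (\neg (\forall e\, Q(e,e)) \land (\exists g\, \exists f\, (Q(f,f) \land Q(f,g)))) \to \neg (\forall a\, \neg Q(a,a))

\exists e\, \exists g\, \exists f\, \exists a\, (\neg Q(e,e) \land Q(f,f) \land Q(f,g) \lor Q(a,a))

Eliminate → and ↔ using ¬ and ∨.
  \neg \neg (\neg (\forall e\, Q(e,e)) \land (\exists g\, \exists f\, (Q(f,f) \land Q(f,g)))) \lor \neg (\forall a\, \neg Q(a,a))
Move each ¬ inward, flipping quantifiers it crosses:
  (\exists e\, \neg Q(e,e)) \land (\exists g\, \exists f\, (Q(f,f) \land Q(f,g))) \lor (\exists a\, Q(a,a))
All bound variables are already distinct, so no renaming is needed.
Finally move all quantifiers to the prefix:
  \exists e\, \exists g\, \exists f\, \exists a\, (\neg Q(e,e) \land Q(f,f) \land Q(f,g) \lor Q(a,a))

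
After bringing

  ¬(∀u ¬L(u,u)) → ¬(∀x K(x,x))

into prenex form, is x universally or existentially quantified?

existential

Eliminate → and ↔ using ¬ and ∨.
  ¬¬(∀u ¬L(u,u)) ∨ ¬(∀x K(x,x))
Move each ¬ inward, flipping quantifiers it crosses:
  (∀u ¬L(u,u)) ∨ (∃x ¬K(x,x))
Extract every quantifier outward, since the variables are now distinct and don't occur free across branches:
  ∀u ∃x (¬L(u,u) ∨ ¬K(x,x))
The quantifier ∀x sits under an odd number of negations (counting the antecedent side of each →), so it flips to ∃x.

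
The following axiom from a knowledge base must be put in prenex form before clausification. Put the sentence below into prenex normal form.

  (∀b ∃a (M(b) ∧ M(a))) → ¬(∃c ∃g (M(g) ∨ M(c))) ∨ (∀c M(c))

∃b ∀a ∀c ∀g ∀s (¬M(b) ∨ ¬M(a) ∨ ¬M(g) ∧ ¬M(c) ∨ M(s))

Eliminate → and ↔ using ¬ and ∨.
  ¬(∀b ∃a (M(b) ∧ M(a))) ∨ ¬(∃c ∃g (M(g) ∨ M(c))) ∨ (∀c M(c))
Drive negations inward (¬∀x A ≡ ∃x ¬A, ¬∃x A ≡ ∀x ¬A, De Morgan for ∧/∨):
  (∃b ∀a (¬M(b) ∨ ¬M(a))) ∨ (∀c ∀g (¬M(g) ∧ ¬M(c))) ∨ (∀c M(c))
Standardize variables apart so no two quantifiers bind the same name: c↦s.
  (∃b ∀a (¬M(b) ∨ ¬M(a))) ∨ (∀c ∀g (¬M(g) ∧ ¬M(c))) ∨ (∀s M(s))
Finally move all quantifiers to the prefix:
  ∃b ∀a ∀c ∀g ∀s (¬M(b) ∨ ¬M(a) ∨ ¬M(g) ∧ ¬M(c) ∨ M(s))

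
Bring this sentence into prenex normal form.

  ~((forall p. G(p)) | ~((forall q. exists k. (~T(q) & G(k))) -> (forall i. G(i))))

First replace A → B with ¬A ∨ B.
  ~((forall p. G(p)) | ~(~(forall q. exists k. (~T(q) & G(k))) | (forall i. G(i))))
Drive negations inward (¬∀x A ≡ ∃x ¬A, ¬∃x A ≡ ∀x ¬A, De Morgan for ∧/∨):
  (exists p. ~G(p)) & ((exists q. forall k. (T(q) | ~G(k))) | (forall i. G(i)))
Pull the quantifiers to the front (each side's bound variable is not free in the other side):
  exists p. exists q. forall k. forall i. (~G(p) & (T(q) | ~G(k) | G(i)))

exists p. exists q. forall k. forall i. (~G(p) & (T(q) | ~G(k) | G(i)))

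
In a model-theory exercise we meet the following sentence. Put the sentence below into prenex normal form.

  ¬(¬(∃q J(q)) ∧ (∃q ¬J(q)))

Move each ¬ inward, flipping quantifiers it crosses:
  (∃q J(q)) ∨ (∀q J(q))
Rename bound variables to avoid capture: q↦s.
  (∃q J(q)) ∨ (∀s J(s))
Pull the quantifiers to the front (each side's bound variable is not free in the other side):
  ∃q ∀s (J(q) ∨ J(s))

∃q ∀s (J(q) ∨ J(s))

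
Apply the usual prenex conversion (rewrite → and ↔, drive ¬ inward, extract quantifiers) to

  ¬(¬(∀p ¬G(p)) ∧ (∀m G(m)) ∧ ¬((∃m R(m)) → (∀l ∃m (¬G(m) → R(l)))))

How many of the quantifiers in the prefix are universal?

Rewrite implications/biconditionals: A → B as ¬A ∨ B.
  ¬(¬(∀p ¬G(p)) ∧ (∀m G(m)) ∧ ¬(¬(∃m R(m)) ∨ (∀l ∃m (¬¬G(m) ∨ R(l)))))
Move each ¬ inward, flipping quantifiers it crosses:
  (∀p ¬G(p)) ∨ (∃m ¬G(m)) ∨ (∀m ¬R(m)) ∨ (∀l ∃m (G(m) ∨ R(l)))
Rename bound variables to avoid capture: m↦q, m↦x.
  (∀p ¬G(p)) ∨ (∃m ¬G(m)) ∨ (∀q ¬R(q)) ∨ (∀l ∃x (G(x) ∨ R(l)))
Extract every quantifier outward, since the variables are now distinct and don't occur free across branches:
  ∀p ∃m ∀q ∀l ∃x (¬G(p) ∨ ¬G(m) ∨ ¬R(q) ∨ G(x) ∨ R(l))
The prefix is ∀p ∃m ∀q ∀l ∃x: 3 universal, 2 existential.

3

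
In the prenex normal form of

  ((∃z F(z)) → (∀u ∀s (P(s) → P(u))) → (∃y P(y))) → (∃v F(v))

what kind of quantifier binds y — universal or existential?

Rewrite implications/biconditionals: A → B as ¬A ∨ B.
  ¬(¬(∃z F(z)) ∨ ¬(∀u ∀s (¬P(s) ∨ P(u))) ∨ (∃y P(y))) ∨ (∃v F(v))
Push ¬ through the quantifiers and connectives to reach negation normal form:
  (∃z F(z)) ∧ (∀u ∀s (¬P(s) ∨ P(u))) ∧ (∀y ¬P(y)) ∨ (∃v F(v))
All bound variables are already distinct, so no renaming is needed.
Finally move all quantifiers to the prefix:
  ∃z ∀u ∀s ∀y ∃v (F(z) ∧ (¬P(s) ∨ P(u)) ∧ ¬P(y) ∨ F(v))
The quantifier ∃y sits under an odd number of negations (counting the antecedent side of each →), so it flips to ∀y.

universal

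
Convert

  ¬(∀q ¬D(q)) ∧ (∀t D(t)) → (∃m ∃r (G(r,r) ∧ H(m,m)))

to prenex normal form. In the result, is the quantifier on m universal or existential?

Rewrite implications/biconditionals: A → B as ¬A ∨ B.
  ¬(¬(∀q ¬D(q)) ∧ (∀t D(t))) ∨ (∃m ∃r (G(r,r) ∧ H(m,m)))
Push ¬ through the quantifiers and connectives to reach negation normal form:
  (∀q ¬D(q)) ∨ (∃t ¬D(t)) ∨ (∃m ∃r (G(r,r) ∧ H(m,m)))
All bound variables are already distinct, so no renaming is needed.
Finally move all quantifiers to the prefix:
  ∀q ∃t ∃m ∃r (¬D(q) ∨ ¬D(t) ∨ G(r,r) ∧ H(m,m))
The quantifier ∃m sits under an even number of negations (counting the antecedent side of each →), so it remains existential.

existential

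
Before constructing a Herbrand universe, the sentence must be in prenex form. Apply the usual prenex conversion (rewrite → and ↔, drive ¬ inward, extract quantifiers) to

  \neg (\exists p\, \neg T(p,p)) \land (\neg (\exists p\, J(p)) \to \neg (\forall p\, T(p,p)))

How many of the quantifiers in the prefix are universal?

1

Eliminate → and ↔ using ¬ and ∨.
  \neg (\exists p\, \neg T(p,p)) \land (\neg \neg (\exists p\, J(p)) \lor \neg (\forall p\, T(p,p)))
Move each ¬ inward, flipping quantifiers it crosses:
  (\forall p\, T(p,p)) \land ((\exists p\, J(p)) \lor (\exists p\, \neg T(p,p)))
Give each quantifier a distinct variable: p↦t, p↦u1.
  (\forall p\, T(p,p)) \land ((\exists t\, J(t)) \lor (\exists u1\, \neg T(u1,u1)))
Pull the quantifiers to the front (each side's bound variable is not free in the other side):
  \forall p\, \exists t\, \exists u1\, (T(p,p) \land (J(t) \lor \neg T(u1,u1)))
The prefix is \forall p \exists t \exists u1: 1 universal, 2 existential.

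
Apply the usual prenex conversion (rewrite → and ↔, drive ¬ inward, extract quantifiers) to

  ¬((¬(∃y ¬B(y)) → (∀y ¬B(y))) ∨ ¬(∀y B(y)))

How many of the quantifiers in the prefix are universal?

2

Rewrite implications/biconditionals: A → B as ¬A ∨ B.
  ¬(¬¬(∃y ¬B(y)) ∨ (∀y ¬B(y)) ∨ ¬(∀y B(y)))
Move each ¬ inward, flipping quantifiers it crosses:
  (∀y B(y)) ∧ (∃y B(y)) ∧ (∀y B(y))
Standardize variables apart so no two quantifiers bind the same name: y↦x, y↦u.
  (∀y B(y)) ∧ (∃x B(x)) ∧ (∀u B(u))
Extract every quantifier outward, since the variables are now distinct and don't occur free across branches:
  ∀y ∃x ∀u (B(y) ∧ B(x) ∧ B(u))
The prefix is ∀y ∃x ∀u: 2 universal, 1 existential.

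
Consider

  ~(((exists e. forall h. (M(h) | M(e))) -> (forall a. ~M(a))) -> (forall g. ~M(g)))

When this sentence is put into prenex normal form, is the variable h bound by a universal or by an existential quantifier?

Rewrite implications/biconditionals: A → B as ¬A ∨ B.
  ~(~(~(exists e. forall h. (M(h) | M(e))) | (forall a. ~M(a))) | (forall g. ~M(g)))
Drive negations inward (¬∀x A ≡ ∃x ¬A, ¬∃x A ≡ ∀x ¬A, De Morgan for ∧/∨):
  ((forall e. exists h. (~M(h) & ~M(e))) | (forall a. ~M(a))) & (exists g. M(g))
All bound variables are already distinct, so no renaming is needed.
Extract every quantifier outward, since the variables are now distinct and don't occur free across branches:
  forall e. exists h. forall a. exists g. ((~M(h) & ~M(e) | ~M(a)) & M(g))
The quantifier forall h sits under an odd number of negations (counting the antecedent side of each →), so it flips to exists h.

existential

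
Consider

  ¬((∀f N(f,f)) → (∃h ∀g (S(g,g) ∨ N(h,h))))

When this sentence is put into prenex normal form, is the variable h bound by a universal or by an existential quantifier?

First replace A → B with ¬A ∨ B.
  ¬(¬(∀f N(f,f)) ∨ (∃h ∀g (S(g,g) ∨ N(h,h))))
Drive negations inward (¬∀x A ≡ ∃x ¬A, ¬∃x A ≡ ∀x ¬A, De Morgan for ∧/∨):
  (∀f N(f,f)) ∧ (∀h ∃g (¬S(g,g) ∧ ¬N(h,h)))
Pull the quantifiers to the front (each side's bound variable is not free in the other side):
  ∀f ∀h ∃g (N(f,f) ∧ ¬S(g,g) ∧ ¬N(h,h))
The quantifier ∃h sits under an odd number of negations (counting the antecedent side of each →), so it flips to ∀h.

universal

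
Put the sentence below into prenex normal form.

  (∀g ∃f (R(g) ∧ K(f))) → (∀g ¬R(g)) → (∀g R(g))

∃g ∀f ∃u1 ∀y1 (¬R(g) ∨ ¬K(f) ∨ R(u1) ∨ R(y1))

First replace A → B with ¬A ∨ B.
  ¬(∀g ∃f (R(g) ∧ K(f))) ∨ ¬(∀g ¬R(g)) ∨ (∀g R(g))
Push ¬ through the quantifiers and connectives to reach negation normal form:
  (∃g ∀f (¬R(g) ∨ ¬K(f))) ∨ (∃g R(g)) ∨ (∀g R(g))
Standardize variables apart so no two quantifiers bind the same name: g↦u1, g↦y1.
  (∃g ∀f (¬R(g) ∨ ¬K(f))) ∨ (∃u1 R(u1)) ∨ (∀y1 R(y1))
Extract every quantifier outward, since the variables are now distinct and don't occur free across branches:
  ∃g ∀f ∃u1 ∀y1 (¬R(g) ∨ ¬K(f) ∨ R(u1) ∨ R(y1))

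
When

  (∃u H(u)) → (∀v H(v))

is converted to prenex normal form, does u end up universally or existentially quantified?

universal

Eliminate → and ↔ using ¬ and ∨.
  ¬(∃u H(u)) ∨ (∀v H(v))
Push ¬ through the quantifiers and connectives to reach negation normal form:
  (∀u ¬H(u)) ∨ (∀v H(v))
All bound variables are already distinct, so no renaming is needed.
Extract every quantifier outward, since the variables are now distinct and don't occur free across branches:
  ∀u ∀v (¬H(u) ∨ H(v))
The quantifier ∃u sits under an odd number of negations (counting the antecedent side of each →), so it flips to ∀u.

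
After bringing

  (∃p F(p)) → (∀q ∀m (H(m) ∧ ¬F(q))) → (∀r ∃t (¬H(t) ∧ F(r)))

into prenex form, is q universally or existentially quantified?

existential

Eliminate → and ↔ using ¬ and ∨.
  ¬(∃p F(p)) ∨ ¬(∀q ∀m (H(m) ∧ ¬F(q))) ∨ (∀r ∃t (¬H(t) ∧ F(r)))
Drive negations inward (¬∀x A ≡ ∃x ¬A, ¬∃x A ≡ ∀x ¬A, De Morgan for ∧/∨):
  (∀p ¬F(p)) ∨ (∃q ∃m (¬H(m) ∨ F(q))) ∨ (∀r ∃t (¬H(t) ∧ F(r)))
All bound variables are already distinct, so no renaming is needed.
Finally move all quantifiers to the prefix:
  ∀p ∃q ∃m ∀r ∃t (¬F(p) ∨ ¬H(m) ∨ F(q) ∨ ¬H(t) ∧ F(r))
The quantifier ∀q sits under an odd number of negations (counting the antecedent side of each →), so it flips to ∃q.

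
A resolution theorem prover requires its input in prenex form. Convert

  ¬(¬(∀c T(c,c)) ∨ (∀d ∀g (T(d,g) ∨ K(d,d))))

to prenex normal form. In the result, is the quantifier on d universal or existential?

Push ¬ through the quantifiers and connectives to reach negation normal form:
  (∀c T(c,c)) ∧ (∃d ∃g (¬T(d,g) ∧ ¬K(d,d)))
Extract every quantifier outward, since the variables are now distinct and don't occur free across branches:
  ∀c ∃d ∃g (T(c,c) ∧ ¬T(d,g) ∧ ¬K(d,d))
The quantifier ∀d sits under an odd number of negations, so it flips to ∃d.

existential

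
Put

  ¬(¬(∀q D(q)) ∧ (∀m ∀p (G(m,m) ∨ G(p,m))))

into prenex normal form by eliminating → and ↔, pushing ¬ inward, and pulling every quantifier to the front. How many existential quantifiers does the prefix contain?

Push ¬ through the quantifiers and connectives to reach negation normal form:
  (∀q D(q)) ∨ (∃m ∃p (¬G(m,m) ∧ ¬G(p,m)))
All bound variables are already distinct, so no renaming is needed.
Extract every quantifier outward, since the variables are now distinct and don't occur free across branches:
  ∀q ∃m ∃p (D(q) ∨ ¬G(m,m) ∧ ¬G(p,m))
The prefix is ∀q ∃m ∃p: 1 universal, 2 existential.

2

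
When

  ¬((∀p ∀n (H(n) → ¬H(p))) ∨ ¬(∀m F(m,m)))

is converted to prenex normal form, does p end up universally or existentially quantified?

First replace A → B with ¬A ∨ B.
  ¬((∀p ∀n (¬H(n) ∨ ¬H(p))) ∨ ¬(∀m F(m,m)))
Move each ¬ inward, flipping quantifiers it crosses:
  (∃p ∃n (H(n) ∧ H(p))) ∧ (∀m F(m,m))
All bound variables are already distinct, so no renaming is needed.
Finally move all quantifiers to the prefix:
  ∃p ∃n ∀m (H(n) ∧ H(p) ∧ F(m,m))
The quantifier ∀p sits under an odd number of negations (counting the antecedent side of each →), so it flips to ∃p.

existential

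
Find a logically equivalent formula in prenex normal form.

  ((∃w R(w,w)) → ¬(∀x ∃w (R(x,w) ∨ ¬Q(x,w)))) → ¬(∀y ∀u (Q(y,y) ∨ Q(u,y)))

∃w ∀x ∃z ∃y ∃u (R(w,w) ∧ (R(x,z) ∨ ¬Q(x,z)) ∨ ¬Q(y,y) ∧ ¬Q(u,y))

First replace A → B with ¬A ∨ B.
  ¬(¬(∃w R(w,w)) ∨ ¬(∀x ∃w (R(x,w) ∨ ¬Q(x,w)))) ∨ ¬(∀y ∀u (Q(y,y) ∨ Q(u,y)))
Push ¬ through the quantifiers and connectives to reach negation normal form:
  (∃w R(w,w)) ∧ (∀x ∃w (R(x,w) ∨ ¬Q(x,w))) ∨ (∃y ∃u (¬Q(y,y) ∧ ¬Q(u,y)))
Standardize variables apart so no two quantifiers bind the same name: w↦z.
  (∃w R(w,w)) ∧ (∀x ∃z (R(x,z) ∨ ¬Q(x,z))) ∨ (∃y ∃u (¬Q(y,y) ∧ ¬Q(u,y)))
Extract every quantifier outward, since the variables are now distinct and don't occur free across branches:
  ∃w ∀x ∃z ∃y ∃u (R(w,w) ∧ (R(x,z) ∨ ¬Q(x,z)) ∨ ¬Q(y,y) ∧ ¬Q(u,y))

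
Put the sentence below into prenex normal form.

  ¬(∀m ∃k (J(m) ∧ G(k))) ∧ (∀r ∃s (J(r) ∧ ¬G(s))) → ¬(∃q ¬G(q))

Eliminate → and ↔ using ¬ and ∨.
  ¬(¬(∀m ∃k (J(m) ∧ G(k))) ∧ (∀r ∃s (J(r) ∧ ¬G(s)))) ∨ ¬(∃q ¬G(q))
Push ¬ through the quantifiers and connectives to reach negation normal form:
  (∀m ∃k (J(m) ∧ G(k))) ∨ (∃r ∀s (¬J(r) ∨ G(s))) ∨ (∀q G(q))
All bound variables are already distinct, so no renaming is needed.
Finally move all quantifiers to the prefix:
  ∀m ∃k ∃r ∀s ∀q (J(m) ∧ G(k) ∨ ¬J(r) ∨ G(s) ∨ G(q))

∀m ∃k ∃r ∀s ∀q (J(m) ∧ G(k) ∨ ¬J(r) ∨ G(s) ∨ G(q))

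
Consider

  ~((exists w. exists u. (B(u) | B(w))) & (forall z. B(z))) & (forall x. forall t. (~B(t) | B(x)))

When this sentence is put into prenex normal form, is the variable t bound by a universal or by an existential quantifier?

universal

Drive negations inward (¬∀x A ≡ ∃x ¬A, ¬∃x A ≡ ∀x ¬A, De Morgan for ∧/∨):
  ((forall w. forall u. (~B(u) & ~B(w))) | (exists z. ~B(z))) & (forall x. forall t. (~B(t) | B(x)))
All bound variables are already distinct, so no renaming is needed.
Extract every quantifier outward, since the variables are now distinct and don't occur free across branches:
  forall w. forall u. exists z. forall x. forall t. ((~B(u) & ~B(w) | ~B(z)) & (~B(t) | B(x)))
The quantifier forall t sits under an even number of negations, so it remains universal.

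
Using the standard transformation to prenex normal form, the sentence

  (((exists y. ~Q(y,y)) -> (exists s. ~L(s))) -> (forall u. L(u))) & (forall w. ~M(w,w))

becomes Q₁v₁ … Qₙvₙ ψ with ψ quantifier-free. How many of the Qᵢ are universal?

First replace A → B with ¬A ∨ B.
  (~(~(exists y. ~Q(y,y)) | (exists s. ~L(s))) | (forall u. L(u))) & (forall w. ~M(w,w))
Push ¬ through the quantifiers and connectives to reach negation normal form:
  ((exists y. ~Q(y,y)) & (forall s. L(s)) | (forall u. L(u))) & (forall w. ~M(w,w))
All bound variables are already distinct, so no renaming is needed.
Extract every quantifier outward, since the variables are now distinct and don't occur free across branches:
  exists y. forall s. forall u. forall w. ((~Q(y,y) & L(s) | L(u)) & ~M(w,w))
The prefix is exists y forall s forall u forall w: 3 universal, 1 existential.

3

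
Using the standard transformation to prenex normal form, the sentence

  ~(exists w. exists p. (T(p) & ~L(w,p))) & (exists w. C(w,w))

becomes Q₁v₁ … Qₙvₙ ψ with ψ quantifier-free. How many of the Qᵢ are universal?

Drive negations inward (¬∀x A ≡ ∃x ¬A, ¬∃x A ≡ ∀x ¬A, De Morgan for ∧/∨):
  (forall w. forall p. (~T(p) | L(w,p))) & (exists w. C(w,w))
Standardize variables apart so no two quantifiers bind the same name: w↦x.
  (forall w. forall p. (~T(p) | L(w,p))) & (exists x. C(x,x))
Pull the quantifiers to the front (each side's bound variable is not free in the other side):
  forall w. forall p. exists x. ((~T(p) | L(w,p)) & C(x,x))
The prefix is forall w forall p exists x: 2 universal, 1 existential.

2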